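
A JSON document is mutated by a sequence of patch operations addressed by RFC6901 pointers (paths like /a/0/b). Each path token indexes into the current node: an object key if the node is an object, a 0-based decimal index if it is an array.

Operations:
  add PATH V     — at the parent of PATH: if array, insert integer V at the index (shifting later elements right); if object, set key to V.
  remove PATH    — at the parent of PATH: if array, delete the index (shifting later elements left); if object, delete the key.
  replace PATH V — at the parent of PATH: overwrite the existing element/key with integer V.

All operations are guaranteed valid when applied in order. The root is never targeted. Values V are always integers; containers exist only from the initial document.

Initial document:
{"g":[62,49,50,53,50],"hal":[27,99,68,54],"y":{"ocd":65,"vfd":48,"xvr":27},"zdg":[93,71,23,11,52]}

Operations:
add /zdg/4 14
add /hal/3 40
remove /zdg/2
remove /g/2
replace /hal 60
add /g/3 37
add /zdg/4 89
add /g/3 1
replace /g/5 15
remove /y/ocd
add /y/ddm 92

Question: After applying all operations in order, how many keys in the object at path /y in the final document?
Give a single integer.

After op 1 (add /zdg/4 14): {"g":[62,49,50,53,50],"hal":[27,99,68,54],"y":{"ocd":65,"vfd":48,"xvr":27},"zdg":[93,71,23,11,14,52]}
After op 2 (add /hal/3 40): {"g":[62,49,50,53,50],"hal":[27,99,68,40,54],"y":{"ocd":65,"vfd":48,"xvr":27},"zdg":[93,71,23,11,14,52]}
After op 3 (remove /zdg/2): {"g":[62,49,50,53,50],"hal":[27,99,68,40,54],"y":{"ocd":65,"vfd":48,"xvr":27},"zdg":[93,71,11,14,52]}
After op 4 (remove /g/2): {"g":[62,49,53,50],"hal":[27,99,68,40,54],"y":{"ocd":65,"vfd":48,"xvr":27},"zdg":[93,71,11,14,52]}
After op 5 (replace /hal 60): {"g":[62,49,53,50],"hal":60,"y":{"ocd":65,"vfd":48,"xvr":27},"zdg":[93,71,11,14,52]}
After op 6 (add /g/3 37): {"g":[62,49,53,37,50],"hal":60,"y":{"ocd":65,"vfd":48,"xvr":27},"zdg":[93,71,11,14,52]}
After op 7 (add /zdg/4 89): {"g":[62,49,53,37,50],"hal":60,"y":{"ocd":65,"vfd":48,"xvr":27},"zdg":[93,71,11,14,89,52]}
After op 8 (add /g/3 1): {"g":[62,49,53,1,37,50],"hal":60,"y":{"ocd":65,"vfd":48,"xvr":27},"zdg":[93,71,11,14,89,52]}
After op 9 (replace /g/5 15): {"g":[62,49,53,1,37,15],"hal":60,"y":{"ocd":65,"vfd":48,"xvr":27},"zdg":[93,71,11,14,89,52]}
After op 10 (remove /y/ocd): {"g":[62,49,53,1,37,15],"hal":60,"y":{"vfd":48,"xvr":27},"zdg":[93,71,11,14,89,52]}
After op 11 (add /y/ddm 92): {"g":[62,49,53,1,37,15],"hal":60,"y":{"ddm":92,"vfd":48,"xvr":27},"zdg":[93,71,11,14,89,52]}
Size at path /y: 3

Answer: 3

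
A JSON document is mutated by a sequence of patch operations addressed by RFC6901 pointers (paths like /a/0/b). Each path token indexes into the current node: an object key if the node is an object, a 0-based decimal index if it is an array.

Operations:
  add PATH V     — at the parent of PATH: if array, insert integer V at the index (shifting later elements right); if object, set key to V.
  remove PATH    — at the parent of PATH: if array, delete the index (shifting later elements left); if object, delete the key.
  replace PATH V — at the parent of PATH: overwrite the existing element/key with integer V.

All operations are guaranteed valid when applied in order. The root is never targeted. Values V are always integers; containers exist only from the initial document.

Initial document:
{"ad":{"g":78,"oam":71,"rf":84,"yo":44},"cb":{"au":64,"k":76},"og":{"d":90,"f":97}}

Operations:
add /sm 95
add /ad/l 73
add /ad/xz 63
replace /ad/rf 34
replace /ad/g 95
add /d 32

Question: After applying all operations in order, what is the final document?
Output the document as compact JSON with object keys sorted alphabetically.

After op 1 (add /sm 95): {"ad":{"g":78,"oam":71,"rf":84,"yo":44},"cb":{"au":64,"k":76},"og":{"d":90,"f":97},"sm":95}
After op 2 (add /ad/l 73): {"ad":{"g":78,"l":73,"oam":71,"rf":84,"yo":44},"cb":{"au":64,"k":76},"og":{"d":90,"f":97},"sm":95}
After op 3 (add /ad/xz 63): {"ad":{"g":78,"l":73,"oam":71,"rf":84,"xz":63,"yo":44},"cb":{"au":64,"k":76},"og":{"d":90,"f":97},"sm":95}
After op 4 (replace /ad/rf 34): {"ad":{"g":78,"l":73,"oam":71,"rf":34,"xz":63,"yo":44},"cb":{"au":64,"k":76},"og":{"d":90,"f":97},"sm":95}
After op 5 (replace /ad/g 95): {"ad":{"g":95,"l":73,"oam":71,"rf":34,"xz":63,"yo":44},"cb":{"au":64,"k":76},"og":{"d":90,"f":97},"sm":95}
After op 6 (add /d 32): {"ad":{"g":95,"l":73,"oam":71,"rf":34,"xz":63,"yo":44},"cb":{"au":64,"k":76},"d":32,"og":{"d":90,"f":97},"sm":95}

Answer: {"ad":{"g":95,"l":73,"oam":71,"rf":34,"xz":63,"yo":44},"cb":{"au":64,"k":76},"d":32,"og":{"d":90,"f":97},"sm":95}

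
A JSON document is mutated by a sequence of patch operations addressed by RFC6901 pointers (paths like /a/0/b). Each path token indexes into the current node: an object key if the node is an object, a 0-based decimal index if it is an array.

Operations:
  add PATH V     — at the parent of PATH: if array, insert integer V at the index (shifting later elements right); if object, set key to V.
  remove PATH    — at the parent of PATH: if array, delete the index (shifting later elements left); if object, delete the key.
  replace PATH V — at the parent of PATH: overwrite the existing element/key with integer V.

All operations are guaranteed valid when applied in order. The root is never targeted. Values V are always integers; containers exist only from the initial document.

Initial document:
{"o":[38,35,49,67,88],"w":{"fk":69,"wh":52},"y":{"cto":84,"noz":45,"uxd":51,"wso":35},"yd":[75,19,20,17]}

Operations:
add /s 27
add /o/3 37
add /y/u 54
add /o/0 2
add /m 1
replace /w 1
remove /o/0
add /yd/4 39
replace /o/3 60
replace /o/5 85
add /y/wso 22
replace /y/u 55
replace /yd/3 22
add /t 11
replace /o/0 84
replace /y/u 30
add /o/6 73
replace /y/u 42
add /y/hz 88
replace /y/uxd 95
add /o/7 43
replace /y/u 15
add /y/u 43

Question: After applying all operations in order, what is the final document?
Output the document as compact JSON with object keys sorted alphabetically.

Answer: {"m":1,"o":[84,35,49,60,67,85,73,43],"s":27,"t":11,"w":1,"y":{"cto":84,"hz":88,"noz":45,"u":43,"uxd":95,"wso":22},"yd":[75,19,20,22,39]}

Derivation:
After op 1 (add /s 27): {"o":[38,35,49,67,88],"s":27,"w":{"fk":69,"wh":52},"y":{"cto":84,"noz":45,"uxd":51,"wso":35},"yd":[75,19,20,17]}
After op 2 (add /o/3 37): {"o":[38,35,49,37,67,88],"s":27,"w":{"fk":69,"wh":52},"y":{"cto":84,"noz":45,"uxd":51,"wso":35},"yd":[75,19,20,17]}
After op 3 (add /y/u 54): {"o":[38,35,49,37,67,88],"s":27,"w":{"fk":69,"wh":52},"y":{"cto":84,"noz":45,"u":54,"uxd":51,"wso":35},"yd":[75,19,20,17]}
After op 4 (add /o/0 2): {"o":[2,38,35,49,37,67,88],"s":27,"w":{"fk":69,"wh":52},"y":{"cto":84,"noz":45,"u":54,"uxd":51,"wso":35},"yd":[75,19,20,17]}
After op 5 (add /m 1): {"m":1,"o":[2,38,35,49,37,67,88],"s":27,"w":{"fk":69,"wh":52},"y":{"cto":84,"noz":45,"u":54,"uxd":51,"wso":35},"yd":[75,19,20,17]}
After op 6 (replace /w 1): {"m":1,"o":[2,38,35,49,37,67,88],"s":27,"w":1,"y":{"cto":84,"noz":45,"u":54,"uxd":51,"wso":35},"yd":[75,19,20,17]}
After op 7 (remove /o/0): {"m":1,"o":[38,35,49,37,67,88],"s":27,"w":1,"y":{"cto":84,"noz":45,"u":54,"uxd":51,"wso":35},"yd":[75,19,20,17]}
After op 8 (add /yd/4 39): {"m":1,"o":[38,35,49,37,67,88],"s":27,"w":1,"y":{"cto":84,"noz":45,"u":54,"uxd":51,"wso":35},"yd":[75,19,20,17,39]}
After op 9 (replace /o/3 60): {"m":1,"o":[38,35,49,60,67,88],"s":27,"w":1,"y":{"cto":84,"noz":45,"u":54,"uxd":51,"wso":35},"yd":[75,19,20,17,39]}
After op 10 (replace /o/5 85): {"m":1,"o":[38,35,49,60,67,85],"s":27,"w":1,"y":{"cto":84,"noz":45,"u":54,"uxd":51,"wso":35},"yd":[75,19,20,17,39]}
After op 11 (add /y/wso 22): {"m":1,"o":[38,35,49,60,67,85],"s":27,"w":1,"y":{"cto":84,"noz":45,"u":54,"uxd":51,"wso":22},"yd":[75,19,20,17,39]}
After op 12 (replace /y/u 55): {"m":1,"o":[38,35,49,60,67,85],"s":27,"w":1,"y":{"cto":84,"noz":45,"u":55,"uxd":51,"wso":22},"yd":[75,19,20,17,39]}
After op 13 (replace /yd/3 22): {"m":1,"o":[38,35,49,60,67,85],"s":27,"w":1,"y":{"cto":84,"noz":45,"u":55,"uxd":51,"wso":22},"yd":[75,19,20,22,39]}
After op 14 (add /t 11): {"m":1,"o":[38,35,49,60,67,85],"s":27,"t":11,"w":1,"y":{"cto":84,"noz":45,"u":55,"uxd":51,"wso":22},"yd":[75,19,20,22,39]}
After op 15 (replace /o/0 84): {"m":1,"o":[84,35,49,60,67,85],"s":27,"t":11,"w":1,"y":{"cto":84,"noz":45,"u":55,"uxd":51,"wso":22},"yd":[75,19,20,22,39]}
After op 16 (replace /y/u 30): {"m":1,"o":[84,35,49,60,67,85],"s":27,"t":11,"w":1,"y":{"cto":84,"noz":45,"u":30,"uxd":51,"wso":22},"yd":[75,19,20,22,39]}
After op 17 (add /o/6 73): {"m":1,"o":[84,35,49,60,67,85,73],"s":27,"t":11,"w":1,"y":{"cto":84,"noz":45,"u":30,"uxd":51,"wso":22},"yd":[75,19,20,22,39]}
After op 18 (replace /y/u 42): {"m":1,"o":[84,35,49,60,67,85,73],"s":27,"t":11,"w":1,"y":{"cto":84,"noz":45,"u":42,"uxd":51,"wso":22},"yd":[75,19,20,22,39]}
After op 19 (add /y/hz 88): {"m":1,"o":[84,35,49,60,67,85,73],"s":27,"t":11,"w":1,"y":{"cto":84,"hz":88,"noz":45,"u":42,"uxd":51,"wso":22},"yd":[75,19,20,22,39]}
After op 20 (replace /y/uxd 95): {"m":1,"o":[84,35,49,60,67,85,73],"s":27,"t":11,"w":1,"y":{"cto":84,"hz":88,"noz":45,"u":42,"uxd":95,"wso":22},"yd":[75,19,20,22,39]}
After op 21 (add /o/7 43): {"m":1,"o":[84,35,49,60,67,85,73,43],"s":27,"t":11,"w":1,"y":{"cto":84,"hz":88,"noz":45,"u":42,"uxd":95,"wso":22},"yd":[75,19,20,22,39]}
After op 22 (replace /y/u 15): {"m":1,"o":[84,35,49,60,67,85,73,43],"s":27,"t":11,"w":1,"y":{"cto":84,"hz":88,"noz":45,"u":15,"uxd":95,"wso":22},"yd":[75,19,20,22,39]}
After op 23 (add /y/u 43): {"m":1,"o":[84,35,49,60,67,85,73,43],"s":27,"t":11,"w":1,"y":{"cto":84,"hz":88,"noz":45,"u":43,"uxd":95,"wso":22},"yd":[75,19,20,22,39]}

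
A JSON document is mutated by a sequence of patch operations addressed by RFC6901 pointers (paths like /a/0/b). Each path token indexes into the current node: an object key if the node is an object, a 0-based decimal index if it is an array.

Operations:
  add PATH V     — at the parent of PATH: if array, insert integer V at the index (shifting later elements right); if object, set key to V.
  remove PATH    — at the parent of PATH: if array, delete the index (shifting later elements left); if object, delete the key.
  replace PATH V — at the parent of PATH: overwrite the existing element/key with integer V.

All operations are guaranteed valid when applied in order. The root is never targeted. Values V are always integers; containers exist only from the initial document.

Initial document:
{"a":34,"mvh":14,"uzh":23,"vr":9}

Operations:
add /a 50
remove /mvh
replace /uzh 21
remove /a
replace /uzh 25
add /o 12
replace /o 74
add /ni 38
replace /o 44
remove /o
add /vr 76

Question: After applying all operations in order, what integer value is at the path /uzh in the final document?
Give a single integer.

After op 1 (add /a 50): {"a":50,"mvh":14,"uzh":23,"vr":9}
After op 2 (remove /mvh): {"a":50,"uzh":23,"vr":9}
After op 3 (replace /uzh 21): {"a":50,"uzh":21,"vr":9}
After op 4 (remove /a): {"uzh":21,"vr":9}
After op 5 (replace /uzh 25): {"uzh":25,"vr":9}
After op 6 (add /o 12): {"o":12,"uzh":25,"vr":9}
After op 7 (replace /o 74): {"o":74,"uzh":25,"vr":9}
After op 8 (add /ni 38): {"ni":38,"o":74,"uzh":25,"vr":9}
After op 9 (replace /o 44): {"ni":38,"o":44,"uzh":25,"vr":9}
After op 10 (remove /o): {"ni":38,"uzh":25,"vr":9}
After op 11 (add /vr 76): {"ni":38,"uzh":25,"vr":76}
Value at /uzh: 25

Answer: 25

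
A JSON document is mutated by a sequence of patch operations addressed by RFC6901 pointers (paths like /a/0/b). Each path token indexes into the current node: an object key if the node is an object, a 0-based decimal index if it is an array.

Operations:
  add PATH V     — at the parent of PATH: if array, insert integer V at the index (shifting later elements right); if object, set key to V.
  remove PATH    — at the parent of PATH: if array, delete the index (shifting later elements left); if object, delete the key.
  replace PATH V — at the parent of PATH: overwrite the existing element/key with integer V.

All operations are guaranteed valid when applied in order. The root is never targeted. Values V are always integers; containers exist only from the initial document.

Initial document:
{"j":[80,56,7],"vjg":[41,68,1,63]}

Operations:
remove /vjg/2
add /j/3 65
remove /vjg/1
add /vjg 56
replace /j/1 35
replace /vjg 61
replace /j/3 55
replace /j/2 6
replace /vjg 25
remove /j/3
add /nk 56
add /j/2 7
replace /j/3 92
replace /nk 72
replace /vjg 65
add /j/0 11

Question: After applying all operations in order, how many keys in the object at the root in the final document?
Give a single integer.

Answer: 3

Derivation:
After op 1 (remove /vjg/2): {"j":[80,56,7],"vjg":[41,68,63]}
After op 2 (add /j/3 65): {"j":[80,56,7,65],"vjg":[41,68,63]}
After op 3 (remove /vjg/1): {"j":[80,56,7,65],"vjg":[41,63]}
After op 4 (add /vjg 56): {"j":[80,56,7,65],"vjg":56}
After op 5 (replace /j/1 35): {"j":[80,35,7,65],"vjg":56}
After op 6 (replace /vjg 61): {"j":[80,35,7,65],"vjg":61}
After op 7 (replace /j/3 55): {"j":[80,35,7,55],"vjg":61}
After op 8 (replace /j/2 6): {"j":[80,35,6,55],"vjg":61}
After op 9 (replace /vjg 25): {"j":[80,35,6,55],"vjg":25}
After op 10 (remove /j/3): {"j":[80,35,6],"vjg":25}
After op 11 (add /nk 56): {"j":[80,35,6],"nk":56,"vjg":25}
After op 12 (add /j/2 7): {"j":[80,35,7,6],"nk":56,"vjg":25}
After op 13 (replace /j/3 92): {"j":[80,35,7,92],"nk":56,"vjg":25}
After op 14 (replace /nk 72): {"j":[80,35,7,92],"nk":72,"vjg":25}
After op 15 (replace /vjg 65): {"j":[80,35,7,92],"nk":72,"vjg":65}
After op 16 (add /j/0 11): {"j":[11,80,35,7,92],"nk":72,"vjg":65}
Size at the root: 3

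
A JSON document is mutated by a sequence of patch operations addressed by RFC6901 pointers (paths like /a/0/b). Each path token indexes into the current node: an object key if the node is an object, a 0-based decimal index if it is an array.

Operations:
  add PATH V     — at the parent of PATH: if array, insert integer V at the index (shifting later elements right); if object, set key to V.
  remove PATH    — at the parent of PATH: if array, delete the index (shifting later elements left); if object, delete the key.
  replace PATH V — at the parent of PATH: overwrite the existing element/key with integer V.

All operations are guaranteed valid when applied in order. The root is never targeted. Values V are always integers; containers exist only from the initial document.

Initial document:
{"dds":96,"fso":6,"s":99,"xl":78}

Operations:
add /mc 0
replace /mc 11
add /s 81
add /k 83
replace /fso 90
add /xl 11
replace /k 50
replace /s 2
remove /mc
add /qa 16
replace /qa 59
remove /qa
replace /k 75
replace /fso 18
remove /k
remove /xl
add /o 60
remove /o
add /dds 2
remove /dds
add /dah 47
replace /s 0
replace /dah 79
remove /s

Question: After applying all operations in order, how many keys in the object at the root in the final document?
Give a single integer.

After op 1 (add /mc 0): {"dds":96,"fso":6,"mc":0,"s":99,"xl":78}
After op 2 (replace /mc 11): {"dds":96,"fso":6,"mc":11,"s":99,"xl":78}
After op 3 (add /s 81): {"dds":96,"fso":6,"mc":11,"s":81,"xl":78}
After op 4 (add /k 83): {"dds":96,"fso":6,"k":83,"mc":11,"s":81,"xl":78}
After op 5 (replace /fso 90): {"dds":96,"fso":90,"k":83,"mc":11,"s":81,"xl":78}
After op 6 (add /xl 11): {"dds":96,"fso":90,"k":83,"mc":11,"s":81,"xl":11}
After op 7 (replace /k 50): {"dds":96,"fso":90,"k":50,"mc":11,"s":81,"xl":11}
After op 8 (replace /s 2): {"dds":96,"fso":90,"k":50,"mc":11,"s":2,"xl":11}
After op 9 (remove /mc): {"dds":96,"fso":90,"k":50,"s":2,"xl":11}
After op 10 (add /qa 16): {"dds":96,"fso":90,"k":50,"qa":16,"s":2,"xl":11}
After op 11 (replace /qa 59): {"dds":96,"fso":90,"k":50,"qa":59,"s":2,"xl":11}
After op 12 (remove /qa): {"dds":96,"fso":90,"k":50,"s":2,"xl":11}
After op 13 (replace /k 75): {"dds":96,"fso":90,"k":75,"s":2,"xl":11}
After op 14 (replace /fso 18): {"dds":96,"fso":18,"k":75,"s":2,"xl":11}
After op 15 (remove /k): {"dds":96,"fso":18,"s":2,"xl":11}
After op 16 (remove /xl): {"dds":96,"fso":18,"s":2}
After op 17 (add /o 60): {"dds":96,"fso":18,"o":60,"s":2}
After op 18 (remove /o): {"dds":96,"fso":18,"s":2}
After op 19 (add /dds 2): {"dds":2,"fso":18,"s":2}
After op 20 (remove /dds): {"fso":18,"s":2}
After op 21 (add /dah 47): {"dah":47,"fso":18,"s":2}
After op 22 (replace /s 0): {"dah":47,"fso":18,"s":0}
After op 23 (replace /dah 79): {"dah":79,"fso":18,"s":0}
After op 24 (remove /s): {"dah":79,"fso":18}
Size at the root: 2

Answer: 2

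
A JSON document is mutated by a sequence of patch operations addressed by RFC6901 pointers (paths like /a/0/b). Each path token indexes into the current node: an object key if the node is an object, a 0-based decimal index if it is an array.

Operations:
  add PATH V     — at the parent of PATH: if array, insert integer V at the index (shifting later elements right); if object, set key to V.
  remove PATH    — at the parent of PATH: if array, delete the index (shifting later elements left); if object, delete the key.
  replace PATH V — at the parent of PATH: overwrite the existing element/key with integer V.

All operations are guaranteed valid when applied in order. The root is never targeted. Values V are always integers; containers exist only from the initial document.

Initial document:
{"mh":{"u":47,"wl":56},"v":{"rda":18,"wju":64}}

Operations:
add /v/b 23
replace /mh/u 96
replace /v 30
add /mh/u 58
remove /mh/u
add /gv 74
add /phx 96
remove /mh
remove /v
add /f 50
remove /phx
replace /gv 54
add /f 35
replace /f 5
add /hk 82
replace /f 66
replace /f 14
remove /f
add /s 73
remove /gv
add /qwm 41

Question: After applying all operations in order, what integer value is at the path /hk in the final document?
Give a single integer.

Answer: 82

Derivation:
After op 1 (add /v/b 23): {"mh":{"u":47,"wl":56},"v":{"b":23,"rda":18,"wju":64}}
After op 2 (replace /mh/u 96): {"mh":{"u":96,"wl":56},"v":{"b":23,"rda":18,"wju":64}}
After op 3 (replace /v 30): {"mh":{"u":96,"wl":56},"v":30}
After op 4 (add /mh/u 58): {"mh":{"u":58,"wl":56},"v":30}
After op 5 (remove /mh/u): {"mh":{"wl":56},"v":30}
After op 6 (add /gv 74): {"gv":74,"mh":{"wl":56},"v":30}
After op 7 (add /phx 96): {"gv":74,"mh":{"wl":56},"phx":96,"v":30}
After op 8 (remove /mh): {"gv":74,"phx":96,"v":30}
After op 9 (remove /v): {"gv":74,"phx":96}
After op 10 (add /f 50): {"f":50,"gv":74,"phx":96}
After op 11 (remove /phx): {"f":50,"gv":74}
After op 12 (replace /gv 54): {"f":50,"gv":54}
After op 13 (add /f 35): {"f":35,"gv":54}
After op 14 (replace /f 5): {"f":5,"gv":54}
After op 15 (add /hk 82): {"f":5,"gv":54,"hk":82}
After op 16 (replace /f 66): {"f":66,"gv":54,"hk":82}
After op 17 (replace /f 14): {"f":14,"gv":54,"hk":82}
After op 18 (remove /f): {"gv":54,"hk":82}
After op 19 (add /s 73): {"gv":54,"hk":82,"s":73}
After op 20 (remove /gv): {"hk":82,"s":73}
After op 21 (add /qwm 41): {"hk":82,"qwm":41,"s":73}
Value at /hk: 82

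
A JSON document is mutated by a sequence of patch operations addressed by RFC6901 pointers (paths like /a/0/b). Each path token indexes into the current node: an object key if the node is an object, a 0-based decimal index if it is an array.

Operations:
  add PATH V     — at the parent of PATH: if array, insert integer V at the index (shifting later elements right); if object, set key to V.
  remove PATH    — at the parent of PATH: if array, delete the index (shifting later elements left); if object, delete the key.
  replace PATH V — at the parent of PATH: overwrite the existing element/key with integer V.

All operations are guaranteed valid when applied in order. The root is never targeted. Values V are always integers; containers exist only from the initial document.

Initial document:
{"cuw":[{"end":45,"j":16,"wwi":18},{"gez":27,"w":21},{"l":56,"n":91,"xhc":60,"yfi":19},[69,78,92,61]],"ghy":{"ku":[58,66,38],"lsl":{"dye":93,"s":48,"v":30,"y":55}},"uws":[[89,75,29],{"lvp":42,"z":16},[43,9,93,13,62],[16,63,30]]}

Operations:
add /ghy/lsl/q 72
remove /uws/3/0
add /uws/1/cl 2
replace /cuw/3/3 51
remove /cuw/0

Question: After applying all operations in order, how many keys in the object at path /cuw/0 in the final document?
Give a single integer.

After op 1 (add /ghy/lsl/q 72): {"cuw":[{"end":45,"j":16,"wwi":18},{"gez":27,"w":21},{"l":56,"n":91,"xhc":60,"yfi":19},[69,78,92,61]],"ghy":{"ku":[58,66,38],"lsl":{"dye":93,"q":72,"s":48,"v":30,"y":55}},"uws":[[89,75,29],{"lvp":42,"z":16},[43,9,93,13,62],[16,63,30]]}
After op 2 (remove /uws/3/0): {"cuw":[{"end":45,"j":16,"wwi":18},{"gez":27,"w":21},{"l":56,"n":91,"xhc":60,"yfi":19},[69,78,92,61]],"ghy":{"ku":[58,66,38],"lsl":{"dye":93,"q":72,"s":48,"v":30,"y":55}},"uws":[[89,75,29],{"lvp":42,"z":16},[43,9,93,13,62],[63,30]]}
After op 3 (add /uws/1/cl 2): {"cuw":[{"end":45,"j":16,"wwi":18},{"gez":27,"w":21},{"l":56,"n":91,"xhc":60,"yfi":19},[69,78,92,61]],"ghy":{"ku":[58,66,38],"lsl":{"dye":93,"q":72,"s":48,"v":30,"y":55}},"uws":[[89,75,29],{"cl":2,"lvp":42,"z":16},[43,9,93,13,62],[63,30]]}
After op 4 (replace /cuw/3/3 51): {"cuw":[{"end":45,"j":16,"wwi":18},{"gez":27,"w":21},{"l":56,"n":91,"xhc":60,"yfi":19},[69,78,92,51]],"ghy":{"ku":[58,66,38],"lsl":{"dye":93,"q":72,"s":48,"v":30,"y":55}},"uws":[[89,75,29],{"cl":2,"lvp":42,"z":16},[43,9,93,13,62],[63,30]]}
After op 5 (remove /cuw/0): {"cuw":[{"gez":27,"w":21},{"l":56,"n":91,"xhc":60,"yfi":19},[69,78,92,51]],"ghy":{"ku":[58,66,38],"lsl":{"dye":93,"q":72,"s":48,"v":30,"y":55}},"uws":[[89,75,29],{"cl":2,"lvp":42,"z":16},[43,9,93,13,62],[63,30]]}
Size at path /cuw/0: 2

Answer: 2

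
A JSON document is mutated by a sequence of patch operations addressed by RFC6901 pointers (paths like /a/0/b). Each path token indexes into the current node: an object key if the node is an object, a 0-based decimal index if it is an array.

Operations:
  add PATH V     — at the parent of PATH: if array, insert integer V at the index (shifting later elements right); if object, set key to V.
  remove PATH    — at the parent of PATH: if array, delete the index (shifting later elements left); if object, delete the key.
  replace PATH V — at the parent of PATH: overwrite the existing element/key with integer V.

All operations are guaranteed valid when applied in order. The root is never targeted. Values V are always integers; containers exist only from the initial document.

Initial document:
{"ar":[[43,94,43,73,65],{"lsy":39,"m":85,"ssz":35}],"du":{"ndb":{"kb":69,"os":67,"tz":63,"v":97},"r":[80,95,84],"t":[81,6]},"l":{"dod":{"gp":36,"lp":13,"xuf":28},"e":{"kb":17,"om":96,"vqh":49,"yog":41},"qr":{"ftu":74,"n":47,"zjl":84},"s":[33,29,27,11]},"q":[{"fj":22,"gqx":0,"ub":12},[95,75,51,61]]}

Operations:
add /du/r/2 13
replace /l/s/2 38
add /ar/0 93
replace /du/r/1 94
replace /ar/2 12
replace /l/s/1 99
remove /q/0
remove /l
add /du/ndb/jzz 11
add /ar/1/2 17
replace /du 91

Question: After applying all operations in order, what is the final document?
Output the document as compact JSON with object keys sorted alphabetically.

Answer: {"ar":[93,[43,94,17,43,73,65],12],"du":91,"q":[[95,75,51,61]]}

Derivation:
After op 1 (add /du/r/2 13): {"ar":[[43,94,43,73,65],{"lsy":39,"m":85,"ssz":35}],"du":{"ndb":{"kb":69,"os":67,"tz":63,"v":97},"r":[80,95,13,84],"t":[81,6]},"l":{"dod":{"gp":36,"lp":13,"xuf":28},"e":{"kb":17,"om":96,"vqh":49,"yog":41},"qr":{"ftu":74,"n":47,"zjl":84},"s":[33,29,27,11]},"q":[{"fj":22,"gqx":0,"ub":12},[95,75,51,61]]}
After op 2 (replace /l/s/2 38): {"ar":[[43,94,43,73,65],{"lsy":39,"m":85,"ssz":35}],"du":{"ndb":{"kb":69,"os":67,"tz":63,"v":97},"r":[80,95,13,84],"t":[81,6]},"l":{"dod":{"gp":36,"lp":13,"xuf":28},"e":{"kb":17,"om":96,"vqh":49,"yog":41},"qr":{"ftu":74,"n":47,"zjl":84},"s":[33,29,38,11]},"q":[{"fj":22,"gqx":0,"ub":12},[95,75,51,61]]}
After op 3 (add /ar/0 93): {"ar":[93,[43,94,43,73,65],{"lsy":39,"m":85,"ssz":35}],"du":{"ndb":{"kb":69,"os":67,"tz":63,"v":97},"r":[80,95,13,84],"t":[81,6]},"l":{"dod":{"gp":36,"lp":13,"xuf":28},"e":{"kb":17,"om":96,"vqh":49,"yog":41},"qr":{"ftu":74,"n":47,"zjl":84},"s":[33,29,38,11]},"q":[{"fj":22,"gqx":0,"ub":12},[95,75,51,61]]}
After op 4 (replace /du/r/1 94): {"ar":[93,[43,94,43,73,65],{"lsy":39,"m":85,"ssz":35}],"du":{"ndb":{"kb":69,"os":67,"tz":63,"v":97},"r":[80,94,13,84],"t":[81,6]},"l":{"dod":{"gp":36,"lp":13,"xuf":28},"e":{"kb":17,"om":96,"vqh":49,"yog":41},"qr":{"ftu":74,"n":47,"zjl":84},"s":[33,29,38,11]},"q":[{"fj":22,"gqx":0,"ub":12},[95,75,51,61]]}
After op 5 (replace /ar/2 12): {"ar":[93,[43,94,43,73,65],12],"du":{"ndb":{"kb":69,"os":67,"tz":63,"v":97},"r":[80,94,13,84],"t":[81,6]},"l":{"dod":{"gp":36,"lp":13,"xuf":28},"e":{"kb":17,"om":96,"vqh":49,"yog":41},"qr":{"ftu":74,"n":47,"zjl":84},"s":[33,29,38,11]},"q":[{"fj":22,"gqx":0,"ub":12},[95,75,51,61]]}
After op 6 (replace /l/s/1 99): {"ar":[93,[43,94,43,73,65],12],"du":{"ndb":{"kb":69,"os":67,"tz":63,"v":97},"r":[80,94,13,84],"t":[81,6]},"l":{"dod":{"gp":36,"lp":13,"xuf":28},"e":{"kb":17,"om":96,"vqh":49,"yog":41},"qr":{"ftu":74,"n":47,"zjl":84},"s":[33,99,38,11]},"q":[{"fj":22,"gqx":0,"ub":12},[95,75,51,61]]}
After op 7 (remove /q/0): {"ar":[93,[43,94,43,73,65],12],"du":{"ndb":{"kb":69,"os":67,"tz":63,"v":97},"r":[80,94,13,84],"t":[81,6]},"l":{"dod":{"gp":36,"lp":13,"xuf":28},"e":{"kb":17,"om":96,"vqh":49,"yog":41},"qr":{"ftu":74,"n":47,"zjl":84},"s":[33,99,38,11]},"q":[[95,75,51,61]]}
After op 8 (remove /l): {"ar":[93,[43,94,43,73,65],12],"du":{"ndb":{"kb":69,"os":67,"tz":63,"v":97},"r":[80,94,13,84],"t":[81,6]},"q":[[95,75,51,61]]}
After op 9 (add /du/ndb/jzz 11): {"ar":[93,[43,94,43,73,65],12],"du":{"ndb":{"jzz":11,"kb":69,"os":67,"tz":63,"v":97},"r":[80,94,13,84],"t":[81,6]},"q":[[95,75,51,61]]}
After op 10 (add /ar/1/2 17): {"ar":[93,[43,94,17,43,73,65],12],"du":{"ndb":{"jzz":11,"kb":69,"os":67,"tz":63,"v":97},"r":[80,94,13,84],"t":[81,6]},"q":[[95,75,51,61]]}
After op 11 (replace /du 91): {"ar":[93,[43,94,17,43,73,65],12],"du":91,"q":[[95,75,51,61]]}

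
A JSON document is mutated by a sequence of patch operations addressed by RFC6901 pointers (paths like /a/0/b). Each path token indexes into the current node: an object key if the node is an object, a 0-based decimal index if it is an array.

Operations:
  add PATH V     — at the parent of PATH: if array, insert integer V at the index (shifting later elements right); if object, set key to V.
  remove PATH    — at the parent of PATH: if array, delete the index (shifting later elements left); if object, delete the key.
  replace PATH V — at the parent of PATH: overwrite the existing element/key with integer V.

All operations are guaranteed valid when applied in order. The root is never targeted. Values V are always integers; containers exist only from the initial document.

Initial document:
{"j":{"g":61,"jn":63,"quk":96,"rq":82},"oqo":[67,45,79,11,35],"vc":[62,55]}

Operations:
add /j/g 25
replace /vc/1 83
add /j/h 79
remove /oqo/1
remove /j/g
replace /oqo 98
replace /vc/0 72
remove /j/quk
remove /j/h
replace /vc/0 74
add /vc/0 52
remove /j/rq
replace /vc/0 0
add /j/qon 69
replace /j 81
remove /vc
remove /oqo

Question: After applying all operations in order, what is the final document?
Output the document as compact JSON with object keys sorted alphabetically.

Answer: {"j":81}

Derivation:
After op 1 (add /j/g 25): {"j":{"g":25,"jn":63,"quk":96,"rq":82},"oqo":[67,45,79,11,35],"vc":[62,55]}
After op 2 (replace /vc/1 83): {"j":{"g":25,"jn":63,"quk":96,"rq":82},"oqo":[67,45,79,11,35],"vc":[62,83]}
After op 3 (add /j/h 79): {"j":{"g":25,"h":79,"jn":63,"quk":96,"rq":82},"oqo":[67,45,79,11,35],"vc":[62,83]}
After op 4 (remove /oqo/1): {"j":{"g":25,"h":79,"jn":63,"quk":96,"rq":82},"oqo":[67,79,11,35],"vc":[62,83]}
After op 5 (remove /j/g): {"j":{"h":79,"jn":63,"quk":96,"rq":82},"oqo":[67,79,11,35],"vc":[62,83]}
After op 6 (replace /oqo 98): {"j":{"h":79,"jn":63,"quk":96,"rq":82},"oqo":98,"vc":[62,83]}
After op 7 (replace /vc/0 72): {"j":{"h":79,"jn":63,"quk":96,"rq":82},"oqo":98,"vc":[72,83]}
After op 8 (remove /j/quk): {"j":{"h":79,"jn":63,"rq":82},"oqo":98,"vc":[72,83]}
After op 9 (remove /j/h): {"j":{"jn":63,"rq":82},"oqo":98,"vc":[72,83]}
After op 10 (replace /vc/0 74): {"j":{"jn":63,"rq":82},"oqo":98,"vc":[74,83]}
After op 11 (add /vc/0 52): {"j":{"jn":63,"rq":82},"oqo":98,"vc":[52,74,83]}
After op 12 (remove /j/rq): {"j":{"jn":63},"oqo":98,"vc":[52,74,83]}
After op 13 (replace /vc/0 0): {"j":{"jn":63},"oqo":98,"vc":[0,74,83]}
After op 14 (add /j/qon 69): {"j":{"jn":63,"qon":69},"oqo":98,"vc":[0,74,83]}
After op 15 (replace /j 81): {"j":81,"oqo":98,"vc":[0,74,83]}
After op 16 (remove /vc): {"j":81,"oqo":98}
After op 17 (remove /oqo): {"j":81}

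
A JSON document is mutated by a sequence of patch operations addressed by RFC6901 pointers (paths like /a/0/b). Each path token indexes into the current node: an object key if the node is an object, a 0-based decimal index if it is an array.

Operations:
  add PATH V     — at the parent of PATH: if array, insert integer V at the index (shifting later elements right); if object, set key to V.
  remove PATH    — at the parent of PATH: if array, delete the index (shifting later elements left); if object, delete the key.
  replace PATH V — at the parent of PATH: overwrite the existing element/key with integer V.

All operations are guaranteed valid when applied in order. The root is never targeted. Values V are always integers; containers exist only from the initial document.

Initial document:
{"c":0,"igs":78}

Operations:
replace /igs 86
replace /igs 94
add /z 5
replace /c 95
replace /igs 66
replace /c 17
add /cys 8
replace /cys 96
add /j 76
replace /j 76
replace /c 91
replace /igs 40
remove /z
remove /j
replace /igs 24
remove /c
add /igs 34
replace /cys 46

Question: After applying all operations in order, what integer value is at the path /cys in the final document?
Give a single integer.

After op 1 (replace /igs 86): {"c":0,"igs":86}
After op 2 (replace /igs 94): {"c":0,"igs":94}
After op 3 (add /z 5): {"c":0,"igs":94,"z":5}
After op 4 (replace /c 95): {"c":95,"igs":94,"z":5}
After op 5 (replace /igs 66): {"c":95,"igs":66,"z":5}
After op 6 (replace /c 17): {"c":17,"igs":66,"z":5}
After op 7 (add /cys 8): {"c":17,"cys":8,"igs":66,"z":5}
After op 8 (replace /cys 96): {"c":17,"cys":96,"igs":66,"z":5}
After op 9 (add /j 76): {"c":17,"cys":96,"igs":66,"j":76,"z":5}
After op 10 (replace /j 76): {"c":17,"cys":96,"igs":66,"j":76,"z":5}
After op 11 (replace /c 91): {"c":91,"cys":96,"igs":66,"j":76,"z":5}
After op 12 (replace /igs 40): {"c":91,"cys":96,"igs":40,"j":76,"z":5}
After op 13 (remove /z): {"c":91,"cys":96,"igs":40,"j":76}
After op 14 (remove /j): {"c":91,"cys":96,"igs":40}
After op 15 (replace /igs 24): {"c":91,"cys":96,"igs":24}
After op 16 (remove /c): {"cys":96,"igs":24}
After op 17 (add /igs 34): {"cys":96,"igs":34}
After op 18 (replace /cys 46): {"cys":46,"igs":34}
Value at /cys: 46

Answer: 46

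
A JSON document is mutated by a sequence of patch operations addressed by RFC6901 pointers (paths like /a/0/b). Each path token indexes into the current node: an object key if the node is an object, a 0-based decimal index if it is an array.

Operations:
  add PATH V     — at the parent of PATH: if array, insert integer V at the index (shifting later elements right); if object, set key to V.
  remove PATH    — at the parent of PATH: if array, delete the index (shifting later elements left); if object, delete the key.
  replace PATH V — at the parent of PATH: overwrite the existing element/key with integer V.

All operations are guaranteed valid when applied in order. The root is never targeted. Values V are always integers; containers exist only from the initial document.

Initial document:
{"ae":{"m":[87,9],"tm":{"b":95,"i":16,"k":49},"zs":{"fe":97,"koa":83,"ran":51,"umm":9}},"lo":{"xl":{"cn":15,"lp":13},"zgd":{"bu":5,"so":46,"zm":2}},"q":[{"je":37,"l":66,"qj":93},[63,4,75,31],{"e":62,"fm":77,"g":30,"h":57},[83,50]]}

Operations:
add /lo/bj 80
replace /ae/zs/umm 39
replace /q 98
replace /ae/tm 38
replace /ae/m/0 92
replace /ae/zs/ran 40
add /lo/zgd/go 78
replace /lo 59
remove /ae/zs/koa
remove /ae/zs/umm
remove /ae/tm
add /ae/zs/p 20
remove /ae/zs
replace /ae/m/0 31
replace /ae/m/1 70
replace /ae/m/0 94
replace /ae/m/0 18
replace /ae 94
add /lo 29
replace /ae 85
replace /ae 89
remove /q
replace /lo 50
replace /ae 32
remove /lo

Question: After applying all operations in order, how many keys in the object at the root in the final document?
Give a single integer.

Answer: 1

Derivation:
After op 1 (add /lo/bj 80): {"ae":{"m":[87,9],"tm":{"b":95,"i":16,"k":49},"zs":{"fe":97,"koa":83,"ran":51,"umm":9}},"lo":{"bj":80,"xl":{"cn":15,"lp":13},"zgd":{"bu":5,"so":46,"zm":2}},"q":[{"je":37,"l":66,"qj":93},[63,4,75,31],{"e":62,"fm":77,"g":30,"h":57},[83,50]]}
After op 2 (replace /ae/zs/umm 39): {"ae":{"m":[87,9],"tm":{"b":95,"i":16,"k":49},"zs":{"fe":97,"koa":83,"ran":51,"umm":39}},"lo":{"bj":80,"xl":{"cn":15,"lp":13},"zgd":{"bu":5,"so":46,"zm":2}},"q":[{"je":37,"l":66,"qj":93},[63,4,75,31],{"e":62,"fm":77,"g":30,"h":57},[83,50]]}
After op 3 (replace /q 98): {"ae":{"m":[87,9],"tm":{"b":95,"i":16,"k":49},"zs":{"fe":97,"koa":83,"ran":51,"umm":39}},"lo":{"bj":80,"xl":{"cn":15,"lp":13},"zgd":{"bu":5,"so":46,"zm":2}},"q":98}
After op 4 (replace /ae/tm 38): {"ae":{"m":[87,9],"tm":38,"zs":{"fe":97,"koa":83,"ran":51,"umm":39}},"lo":{"bj":80,"xl":{"cn":15,"lp":13},"zgd":{"bu":5,"so":46,"zm":2}},"q":98}
After op 5 (replace /ae/m/0 92): {"ae":{"m":[92,9],"tm":38,"zs":{"fe":97,"koa":83,"ran":51,"umm":39}},"lo":{"bj":80,"xl":{"cn":15,"lp":13},"zgd":{"bu":5,"so":46,"zm":2}},"q":98}
After op 6 (replace /ae/zs/ran 40): {"ae":{"m":[92,9],"tm":38,"zs":{"fe":97,"koa":83,"ran":40,"umm":39}},"lo":{"bj":80,"xl":{"cn":15,"lp":13},"zgd":{"bu":5,"so":46,"zm":2}},"q":98}
After op 7 (add /lo/zgd/go 78): {"ae":{"m":[92,9],"tm":38,"zs":{"fe":97,"koa":83,"ran":40,"umm":39}},"lo":{"bj":80,"xl":{"cn":15,"lp":13},"zgd":{"bu":5,"go":78,"so":46,"zm":2}},"q":98}
After op 8 (replace /lo 59): {"ae":{"m":[92,9],"tm":38,"zs":{"fe":97,"koa":83,"ran":40,"umm":39}},"lo":59,"q":98}
After op 9 (remove /ae/zs/koa): {"ae":{"m":[92,9],"tm":38,"zs":{"fe":97,"ran":40,"umm":39}},"lo":59,"q":98}
After op 10 (remove /ae/zs/umm): {"ae":{"m":[92,9],"tm":38,"zs":{"fe":97,"ran":40}},"lo":59,"q":98}
After op 11 (remove /ae/tm): {"ae":{"m":[92,9],"zs":{"fe":97,"ran":40}},"lo":59,"q":98}
After op 12 (add /ae/zs/p 20): {"ae":{"m":[92,9],"zs":{"fe":97,"p":20,"ran":40}},"lo":59,"q":98}
After op 13 (remove /ae/zs): {"ae":{"m":[92,9]},"lo":59,"q":98}
After op 14 (replace /ae/m/0 31): {"ae":{"m":[31,9]},"lo":59,"q":98}
After op 15 (replace /ae/m/1 70): {"ae":{"m":[31,70]},"lo":59,"q":98}
After op 16 (replace /ae/m/0 94): {"ae":{"m":[94,70]},"lo":59,"q":98}
After op 17 (replace /ae/m/0 18): {"ae":{"m":[18,70]},"lo":59,"q":98}
After op 18 (replace /ae 94): {"ae":94,"lo":59,"q":98}
After op 19 (add /lo 29): {"ae":94,"lo":29,"q":98}
After op 20 (replace /ae 85): {"ae":85,"lo":29,"q":98}
After op 21 (replace /ae 89): {"ae":89,"lo":29,"q":98}
After op 22 (remove /q): {"ae":89,"lo":29}
After op 23 (replace /lo 50): {"ae":89,"lo":50}
After op 24 (replace /ae 32): {"ae":32,"lo":50}
After op 25 (remove /lo): {"ae":32}
Size at the root: 1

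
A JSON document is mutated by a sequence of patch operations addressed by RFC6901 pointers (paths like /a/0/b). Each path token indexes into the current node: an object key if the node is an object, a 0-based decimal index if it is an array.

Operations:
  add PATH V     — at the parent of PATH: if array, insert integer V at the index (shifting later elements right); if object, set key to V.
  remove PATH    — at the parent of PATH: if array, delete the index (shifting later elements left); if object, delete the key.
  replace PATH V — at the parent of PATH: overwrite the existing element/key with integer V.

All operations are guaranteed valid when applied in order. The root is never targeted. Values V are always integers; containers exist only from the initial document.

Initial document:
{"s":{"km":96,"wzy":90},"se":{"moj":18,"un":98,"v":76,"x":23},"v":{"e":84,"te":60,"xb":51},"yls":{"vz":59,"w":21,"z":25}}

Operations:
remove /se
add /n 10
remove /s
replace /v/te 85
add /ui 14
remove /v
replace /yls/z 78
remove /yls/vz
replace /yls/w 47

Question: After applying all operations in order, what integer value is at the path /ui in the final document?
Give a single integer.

After op 1 (remove /se): {"s":{"km":96,"wzy":90},"v":{"e":84,"te":60,"xb":51},"yls":{"vz":59,"w":21,"z":25}}
After op 2 (add /n 10): {"n":10,"s":{"km":96,"wzy":90},"v":{"e":84,"te":60,"xb":51},"yls":{"vz":59,"w":21,"z":25}}
After op 3 (remove /s): {"n":10,"v":{"e":84,"te":60,"xb":51},"yls":{"vz":59,"w":21,"z":25}}
After op 4 (replace /v/te 85): {"n":10,"v":{"e":84,"te":85,"xb":51},"yls":{"vz":59,"w":21,"z":25}}
After op 5 (add /ui 14): {"n":10,"ui":14,"v":{"e":84,"te":85,"xb":51},"yls":{"vz":59,"w":21,"z":25}}
After op 6 (remove /v): {"n":10,"ui":14,"yls":{"vz":59,"w":21,"z":25}}
After op 7 (replace /yls/z 78): {"n":10,"ui":14,"yls":{"vz":59,"w":21,"z":78}}
After op 8 (remove /yls/vz): {"n":10,"ui":14,"yls":{"w":21,"z":78}}
After op 9 (replace /yls/w 47): {"n":10,"ui":14,"yls":{"w":47,"z":78}}
Value at /ui: 14

Answer: 14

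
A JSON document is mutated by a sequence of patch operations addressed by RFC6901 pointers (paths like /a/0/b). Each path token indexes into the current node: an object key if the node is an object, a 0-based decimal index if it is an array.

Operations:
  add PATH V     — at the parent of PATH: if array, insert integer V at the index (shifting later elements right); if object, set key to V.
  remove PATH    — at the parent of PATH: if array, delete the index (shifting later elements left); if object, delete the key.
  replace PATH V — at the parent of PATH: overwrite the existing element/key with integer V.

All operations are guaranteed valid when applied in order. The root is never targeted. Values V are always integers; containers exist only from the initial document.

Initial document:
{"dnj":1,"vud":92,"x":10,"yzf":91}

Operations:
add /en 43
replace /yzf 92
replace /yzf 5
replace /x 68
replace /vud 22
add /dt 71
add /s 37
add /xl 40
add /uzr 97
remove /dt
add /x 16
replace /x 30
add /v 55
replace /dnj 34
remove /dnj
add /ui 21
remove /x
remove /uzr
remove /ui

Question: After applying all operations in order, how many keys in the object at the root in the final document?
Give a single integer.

After op 1 (add /en 43): {"dnj":1,"en":43,"vud":92,"x":10,"yzf":91}
After op 2 (replace /yzf 92): {"dnj":1,"en":43,"vud":92,"x":10,"yzf":92}
After op 3 (replace /yzf 5): {"dnj":1,"en":43,"vud":92,"x":10,"yzf":5}
After op 4 (replace /x 68): {"dnj":1,"en":43,"vud":92,"x":68,"yzf":5}
After op 5 (replace /vud 22): {"dnj":1,"en":43,"vud":22,"x":68,"yzf":5}
After op 6 (add /dt 71): {"dnj":1,"dt":71,"en":43,"vud":22,"x":68,"yzf":5}
After op 7 (add /s 37): {"dnj":1,"dt":71,"en":43,"s":37,"vud":22,"x":68,"yzf":5}
After op 8 (add /xl 40): {"dnj":1,"dt":71,"en":43,"s":37,"vud":22,"x":68,"xl":40,"yzf":5}
After op 9 (add /uzr 97): {"dnj":1,"dt":71,"en":43,"s":37,"uzr":97,"vud":22,"x":68,"xl":40,"yzf":5}
After op 10 (remove /dt): {"dnj":1,"en":43,"s":37,"uzr":97,"vud":22,"x":68,"xl":40,"yzf":5}
After op 11 (add /x 16): {"dnj":1,"en":43,"s":37,"uzr":97,"vud":22,"x":16,"xl":40,"yzf":5}
After op 12 (replace /x 30): {"dnj":1,"en":43,"s":37,"uzr":97,"vud":22,"x":30,"xl":40,"yzf":5}
After op 13 (add /v 55): {"dnj":1,"en":43,"s":37,"uzr":97,"v":55,"vud":22,"x":30,"xl":40,"yzf":5}
After op 14 (replace /dnj 34): {"dnj":34,"en":43,"s":37,"uzr":97,"v":55,"vud":22,"x":30,"xl":40,"yzf":5}
After op 15 (remove /dnj): {"en":43,"s":37,"uzr":97,"v":55,"vud":22,"x":30,"xl":40,"yzf":5}
After op 16 (add /ui 21): {"en":43,"s":37,"ui":21,"uzr":97,"v":55,"vud":22,"x":30,"xl":40,"yzf":5}
After op 17 (remove /x): {"en":43,"s":37,"ui":21,"uzr":97,"v":55,"vud":22,"xl":40,"yzf":5}
After op 18 (remove /uzr): {"en":43,"s":37,"ui":21,"v":55,"vud":22,"xl":40,"yzf":5}
After op 19 (remove /ui): {"en":43,"s":37,"v":55,"vud":22,"xl":40,"yzf":5}
Size at the root: 6

Answer: 6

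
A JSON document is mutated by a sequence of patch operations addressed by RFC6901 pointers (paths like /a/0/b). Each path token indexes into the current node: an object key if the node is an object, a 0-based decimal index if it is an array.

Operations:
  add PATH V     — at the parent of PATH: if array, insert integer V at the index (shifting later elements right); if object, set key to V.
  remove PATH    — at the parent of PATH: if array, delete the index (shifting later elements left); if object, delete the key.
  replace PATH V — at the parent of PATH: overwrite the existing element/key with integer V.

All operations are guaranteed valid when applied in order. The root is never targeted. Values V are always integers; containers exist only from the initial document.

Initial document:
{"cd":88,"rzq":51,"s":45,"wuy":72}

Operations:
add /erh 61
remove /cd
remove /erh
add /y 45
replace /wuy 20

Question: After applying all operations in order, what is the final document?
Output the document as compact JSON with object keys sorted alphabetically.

Answer: {"rzq":51,"s":45,"wuy":20,"y":45}

Derivation:
After op 1 (add /erh 61): {"cd":88,"erh":61,"rzq":51,"s":45,"wuy":72}
After op 2 (remove /cd): {"erh":61,"rzq":51,"s":45,"wuy":72}
After op 3 (remove /erh): {"rzq":51,"s":45,"wuy":72}
After op 4 (add /y 45): {"rzq":51,"s":45,"wuy":72,"y":45}
After op 5 (replace /wuy 20): {"rzq":51,"s":45,"wuy":20,"y":45}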